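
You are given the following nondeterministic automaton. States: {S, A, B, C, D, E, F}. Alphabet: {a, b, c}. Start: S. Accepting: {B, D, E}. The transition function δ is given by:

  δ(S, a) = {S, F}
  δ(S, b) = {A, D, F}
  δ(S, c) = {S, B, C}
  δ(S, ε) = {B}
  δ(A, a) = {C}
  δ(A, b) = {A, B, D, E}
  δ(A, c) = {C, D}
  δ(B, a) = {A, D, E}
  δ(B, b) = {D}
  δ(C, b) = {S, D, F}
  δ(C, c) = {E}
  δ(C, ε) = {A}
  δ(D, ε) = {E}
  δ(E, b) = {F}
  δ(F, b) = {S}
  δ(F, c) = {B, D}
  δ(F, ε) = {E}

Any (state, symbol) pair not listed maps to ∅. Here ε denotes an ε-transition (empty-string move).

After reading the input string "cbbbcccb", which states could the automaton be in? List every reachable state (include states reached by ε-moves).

{S, A, B, D, E, F}

Start: ε-closure({S}) = {S, B}.
Read 'c': {S, B} → {S, A, B, C}.
Read 'b': {S, A, B, C} → {S, A, B, D, E, F}.
Read 'b': {S, A, B, D, E, F} → {S, A, B, D, E, F}.
Read 'b': {S, A, B, D, E, F} → {S, A, B, D, E, F}.
Read 'c': {S, A, B, D, E, F} → {S, A, B, C, D, E}.
Read 'c': {S, A, B, C, D, E} → {S, A, B, C, D, E}.
Read 'c': {S, A, B, C, D, E} → {S, A, B, C, D, E}.
Read 'b': {S, A, B, C, D, E} → {S, A, B, D, E, F}.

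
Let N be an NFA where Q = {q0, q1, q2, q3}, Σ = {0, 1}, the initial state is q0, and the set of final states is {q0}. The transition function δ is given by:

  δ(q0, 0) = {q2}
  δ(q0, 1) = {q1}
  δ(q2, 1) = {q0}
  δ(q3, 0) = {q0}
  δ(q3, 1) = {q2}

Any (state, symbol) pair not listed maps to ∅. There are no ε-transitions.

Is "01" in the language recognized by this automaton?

Yes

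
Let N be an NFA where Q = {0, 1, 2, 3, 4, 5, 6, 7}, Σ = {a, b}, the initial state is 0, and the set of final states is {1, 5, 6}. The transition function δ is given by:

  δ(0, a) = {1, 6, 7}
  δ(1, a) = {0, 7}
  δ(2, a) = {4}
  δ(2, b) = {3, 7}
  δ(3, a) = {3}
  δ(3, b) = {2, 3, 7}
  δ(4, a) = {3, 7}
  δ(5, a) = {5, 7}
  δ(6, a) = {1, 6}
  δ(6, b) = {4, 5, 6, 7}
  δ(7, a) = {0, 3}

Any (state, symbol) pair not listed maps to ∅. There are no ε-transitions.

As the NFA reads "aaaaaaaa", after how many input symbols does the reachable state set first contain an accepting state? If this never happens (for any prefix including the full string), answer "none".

1

Start in {0}.
Read 'a': 0→{1, 6, 7}; now {1, 6, 7}.
None of the earlier sets intersect F, but {1, 6, 7} does.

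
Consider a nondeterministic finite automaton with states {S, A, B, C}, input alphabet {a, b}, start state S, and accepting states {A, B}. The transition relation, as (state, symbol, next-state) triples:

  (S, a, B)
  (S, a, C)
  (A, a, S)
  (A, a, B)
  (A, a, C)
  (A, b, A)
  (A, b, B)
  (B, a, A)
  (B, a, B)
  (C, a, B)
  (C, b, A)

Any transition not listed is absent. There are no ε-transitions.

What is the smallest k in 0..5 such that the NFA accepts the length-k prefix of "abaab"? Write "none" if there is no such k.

Start in {S}.
Read 'a': {S} → {B, C}.
None of the earlier sets intersect F, but {B, C} does.

1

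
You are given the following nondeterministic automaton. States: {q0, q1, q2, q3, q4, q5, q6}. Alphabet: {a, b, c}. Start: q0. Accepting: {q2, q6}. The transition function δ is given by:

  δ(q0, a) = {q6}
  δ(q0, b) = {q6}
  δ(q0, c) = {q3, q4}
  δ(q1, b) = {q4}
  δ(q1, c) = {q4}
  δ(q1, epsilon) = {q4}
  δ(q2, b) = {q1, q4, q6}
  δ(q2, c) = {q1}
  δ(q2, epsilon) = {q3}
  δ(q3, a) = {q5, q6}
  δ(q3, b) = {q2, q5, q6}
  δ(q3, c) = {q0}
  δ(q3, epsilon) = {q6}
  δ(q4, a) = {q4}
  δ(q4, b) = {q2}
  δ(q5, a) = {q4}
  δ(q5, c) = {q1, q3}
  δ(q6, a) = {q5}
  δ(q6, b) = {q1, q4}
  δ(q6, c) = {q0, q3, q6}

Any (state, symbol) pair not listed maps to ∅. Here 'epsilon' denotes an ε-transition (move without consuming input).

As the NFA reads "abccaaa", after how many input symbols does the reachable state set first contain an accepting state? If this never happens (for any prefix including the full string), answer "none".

Start in {q0}.
Read 'a': q0→{q6}; now {q6}.
None of the earlier sets intersect F, but {q6} does.

1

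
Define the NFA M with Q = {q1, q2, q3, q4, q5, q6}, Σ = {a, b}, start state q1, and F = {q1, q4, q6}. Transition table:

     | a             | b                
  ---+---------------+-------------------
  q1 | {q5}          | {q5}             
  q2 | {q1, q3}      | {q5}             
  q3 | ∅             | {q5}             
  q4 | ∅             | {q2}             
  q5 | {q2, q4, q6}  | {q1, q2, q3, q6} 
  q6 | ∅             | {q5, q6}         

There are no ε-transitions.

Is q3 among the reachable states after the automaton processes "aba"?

Start in {q1}.
Read 'a': q1→{q5}; now {q5}.
Read 'b': q5→{q1, q2, q3, q6}; now {q1, q2, q3, q6}.
Read 'a': q1→{q5}, q2→{q1, q3}, q3→∅, q6→∅; now {q1, q3, q5}.
State q3 is in {q1, q3, q5}.

Yes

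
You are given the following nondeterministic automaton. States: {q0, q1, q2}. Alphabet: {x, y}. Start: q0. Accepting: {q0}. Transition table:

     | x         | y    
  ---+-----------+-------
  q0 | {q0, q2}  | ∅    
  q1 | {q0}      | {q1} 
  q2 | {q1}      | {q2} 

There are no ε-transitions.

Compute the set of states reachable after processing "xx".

{q0, q1, q2}

Start in {q0}.
Read 'x': {q0} → {q0, q2}.
Read 'x': {q0, q2} → {q0, q1, q2}.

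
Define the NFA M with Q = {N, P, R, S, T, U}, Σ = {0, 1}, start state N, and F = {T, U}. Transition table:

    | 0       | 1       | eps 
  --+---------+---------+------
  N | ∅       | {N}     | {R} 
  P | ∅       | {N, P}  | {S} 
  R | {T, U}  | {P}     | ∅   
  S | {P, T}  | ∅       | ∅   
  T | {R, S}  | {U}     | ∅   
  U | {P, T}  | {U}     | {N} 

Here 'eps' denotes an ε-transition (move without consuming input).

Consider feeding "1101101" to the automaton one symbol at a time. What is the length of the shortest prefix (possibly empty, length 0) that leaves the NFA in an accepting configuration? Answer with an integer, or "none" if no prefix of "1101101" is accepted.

Start: ε-closure({N}) = {N, R}.
Read '1': N→{N}, R→{P}; union {N, P}; ε-closure = {N, P, R, S}.
Read '1': N→{N}, P→{N, P}, R→{P}, S→∅; union {N, P}; ε-closure = {N, P, R, S}.
Read '0': N→∅, P→∅, R→{T, U}, S→{P, T}; union {P, T, U}; ε-closure = {N, P, R, S, T, U}.
None of the earlier sets intersect F, but {N, P, R, S, T, U} does.

3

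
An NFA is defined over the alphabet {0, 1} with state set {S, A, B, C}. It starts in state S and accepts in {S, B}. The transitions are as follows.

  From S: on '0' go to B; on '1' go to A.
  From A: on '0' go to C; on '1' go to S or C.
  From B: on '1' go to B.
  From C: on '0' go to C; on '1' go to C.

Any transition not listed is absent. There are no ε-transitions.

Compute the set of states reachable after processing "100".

{C}

Start in {S}.
Read '1': S→{A}; now {A}.
Read '0': A→{C}; now {C}.
Read '0': C→{C}; now {C}.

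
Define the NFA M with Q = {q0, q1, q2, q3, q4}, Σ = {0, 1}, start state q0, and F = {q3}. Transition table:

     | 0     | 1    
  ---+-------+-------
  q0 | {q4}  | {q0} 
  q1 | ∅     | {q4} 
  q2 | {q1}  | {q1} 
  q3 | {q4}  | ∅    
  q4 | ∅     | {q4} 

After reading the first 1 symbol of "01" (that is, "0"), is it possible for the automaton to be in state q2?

No

Start in {q0}.
Read '0': q0→{q4}; now {q4}.
State q2 is not in {q4}.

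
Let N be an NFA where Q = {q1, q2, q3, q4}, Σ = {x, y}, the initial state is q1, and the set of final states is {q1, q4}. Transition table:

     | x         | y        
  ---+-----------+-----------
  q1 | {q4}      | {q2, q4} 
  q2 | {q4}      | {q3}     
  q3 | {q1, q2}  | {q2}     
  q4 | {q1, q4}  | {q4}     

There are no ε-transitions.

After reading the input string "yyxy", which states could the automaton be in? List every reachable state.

{q2, q3, q4}

Start in {q1}.
Read 'y': q1→{q2, q4}; now {q2, q4}.
Read 'y': q2→{q3}, q4→{q4}; now {q3, q4}.
Read 'x': q3→{q1, q2}, q4→{q1, q4}; now {q1, q2, q4}.
Read 'y': q1→{q2, q4}, q2→{q3}, q4→{q4}; now {q2, q3, q4}.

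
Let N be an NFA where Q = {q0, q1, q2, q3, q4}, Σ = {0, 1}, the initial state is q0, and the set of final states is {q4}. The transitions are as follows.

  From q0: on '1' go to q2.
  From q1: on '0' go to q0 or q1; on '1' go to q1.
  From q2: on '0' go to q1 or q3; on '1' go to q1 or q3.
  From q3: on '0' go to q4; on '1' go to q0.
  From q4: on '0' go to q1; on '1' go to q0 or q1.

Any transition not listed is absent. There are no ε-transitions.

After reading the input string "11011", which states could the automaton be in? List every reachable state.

Start in {q0}.
Read '1': {q0} → {q2}.
Read '1': {q2} → {q1, q3}.
Read '0': {q1, q3} → {q0, q1, q4}.
Read '1': {q0, q1, q4} → {q0, q1, q2}.
Read '1': {q0, q1, q2} → {q1, q2, q3}.

{q1, q2, q3}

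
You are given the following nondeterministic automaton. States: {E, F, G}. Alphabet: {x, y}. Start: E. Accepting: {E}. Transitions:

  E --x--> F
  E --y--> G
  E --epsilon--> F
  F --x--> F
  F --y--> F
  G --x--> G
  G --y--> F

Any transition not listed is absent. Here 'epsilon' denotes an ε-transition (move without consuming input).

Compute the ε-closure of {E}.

{E, F}

Begin with {E}.
ε-move E → F; add F.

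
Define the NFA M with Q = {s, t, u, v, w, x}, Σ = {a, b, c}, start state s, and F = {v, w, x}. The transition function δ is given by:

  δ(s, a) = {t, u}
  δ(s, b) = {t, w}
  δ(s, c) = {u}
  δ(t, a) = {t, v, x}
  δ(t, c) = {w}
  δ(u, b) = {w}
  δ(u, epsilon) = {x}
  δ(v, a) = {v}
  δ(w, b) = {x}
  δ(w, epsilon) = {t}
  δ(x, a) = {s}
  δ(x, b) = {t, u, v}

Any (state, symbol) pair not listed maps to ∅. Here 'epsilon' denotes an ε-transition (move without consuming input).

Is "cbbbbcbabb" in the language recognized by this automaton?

Yes

Start in {s}.
Read 'c': s→{u}; union {u}; ε-closure = {u, x}.
Read 'b': u→{w}, x→{t, u, v}; union {t, u, v, w}; ε-closure = {t, u, v, w, x}.
Read 'b': t→∅, u→{w}, v→∅, w→{x}, x→{t, u, v}; now {t, u, v, w, x}.
Read 'b': t→∅, u→{w}, v→∅, w→{x}, x→{t, u, v}; now {t, u, v, w, x}.
Read 'b': t→∅, u→{w}, v→∅, w→{x}, x→{t, u, v}; now {t, u, v, w, x}.
Read 'c': t→{w}, u→∅, v→∅, w→∅, x→∅; union {w}; ε-closure = {t, w}.
Read 'b': t→∅, w→{x}; now {x}.
Read 'a': x→{s}; now {s}.
Read 'b': s→{t, w}; now {t, w}.
Read 'b': t→∅, w→{x}; now {x}.
The final set {x} contains the accepting state x.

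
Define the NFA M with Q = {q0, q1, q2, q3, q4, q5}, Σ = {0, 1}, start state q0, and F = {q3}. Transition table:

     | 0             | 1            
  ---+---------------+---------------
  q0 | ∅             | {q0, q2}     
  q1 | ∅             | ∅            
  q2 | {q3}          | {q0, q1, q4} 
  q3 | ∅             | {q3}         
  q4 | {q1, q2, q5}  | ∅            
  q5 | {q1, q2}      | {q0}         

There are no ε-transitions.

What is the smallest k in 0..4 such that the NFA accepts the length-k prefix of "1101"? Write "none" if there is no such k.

3

Start in {q0}.
Read '1': {q0} → {q0, q2}.
Read '1': {q0, q2} → {q0, q1, q2, q4}.
Read '0': {q0, q1, q2, q4} → {q1, q2, q3, q5}.
None of the earlier sets intersect F, but {q1, q2, q3, q5} does.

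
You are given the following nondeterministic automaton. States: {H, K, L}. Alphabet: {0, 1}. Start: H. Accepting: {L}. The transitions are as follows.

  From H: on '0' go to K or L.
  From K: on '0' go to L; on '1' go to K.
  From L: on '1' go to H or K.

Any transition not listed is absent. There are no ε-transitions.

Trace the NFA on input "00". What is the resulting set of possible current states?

{L}

Start in {H}.
Read '0': H→{K, L}; now {K, L}.
Read '0': K→{L}, L→∅; now {L}.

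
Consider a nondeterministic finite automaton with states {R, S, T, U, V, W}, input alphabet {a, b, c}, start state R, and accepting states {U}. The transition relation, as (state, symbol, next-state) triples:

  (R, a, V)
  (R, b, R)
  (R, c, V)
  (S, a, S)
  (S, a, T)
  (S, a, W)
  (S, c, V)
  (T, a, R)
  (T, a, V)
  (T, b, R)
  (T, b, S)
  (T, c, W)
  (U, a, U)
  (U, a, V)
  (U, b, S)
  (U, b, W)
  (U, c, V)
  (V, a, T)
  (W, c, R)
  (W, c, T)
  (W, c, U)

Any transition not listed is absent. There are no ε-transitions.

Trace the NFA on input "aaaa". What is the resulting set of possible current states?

Start in {R}.
Read 'a': R→{V}; now {V}.
Read 'a': V→{T}; now {T}.
Read 'a': T→{R, V}; now {R, V}.
Read 'a': R→{V}, V→{T}; now {T, V}.

{T, V}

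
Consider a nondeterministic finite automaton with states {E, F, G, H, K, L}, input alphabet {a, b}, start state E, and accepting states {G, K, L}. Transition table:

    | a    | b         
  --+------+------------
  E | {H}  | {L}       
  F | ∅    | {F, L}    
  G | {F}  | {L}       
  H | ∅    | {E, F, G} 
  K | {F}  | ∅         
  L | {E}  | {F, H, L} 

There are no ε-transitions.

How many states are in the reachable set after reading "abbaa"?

1

Start in {E}.
Read 'a': E→{H}; now {H}.
Read 'b': H→{E, F, G}; now {E, F, G}.
Read 'b': E→{L}, F→{F, L}, G→{L}; now {F, L}.
Read 'a': F→∅, L→{E}; now {E}.
Read 'a': E→{H}; now {H}.
That set has 1 state.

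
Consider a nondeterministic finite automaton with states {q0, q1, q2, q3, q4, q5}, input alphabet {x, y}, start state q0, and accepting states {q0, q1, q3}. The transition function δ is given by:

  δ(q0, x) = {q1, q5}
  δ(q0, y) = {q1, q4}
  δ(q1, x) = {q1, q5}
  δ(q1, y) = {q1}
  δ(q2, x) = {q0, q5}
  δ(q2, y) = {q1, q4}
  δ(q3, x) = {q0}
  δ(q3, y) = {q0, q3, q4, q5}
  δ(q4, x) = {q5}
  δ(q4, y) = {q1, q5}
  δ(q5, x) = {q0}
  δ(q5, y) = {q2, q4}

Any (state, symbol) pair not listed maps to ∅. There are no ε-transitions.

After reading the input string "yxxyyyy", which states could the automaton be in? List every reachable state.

{q1, q2, q4, q5}

Start in {q0}.
Read 'y': {q0} → {q1, q4}.
Read 'x': {q1, q4} → {q1, q5}.
Read 'x': {q1, q5} → {q0, q1, q5}.
Read 'y': {q0, q1, q5} → {q1, q2, q4}.
Read 'y': {q1, q2, q4} → {q1, q4, q5}.
Read 'y': {q1, q4, q5} → {q1, q2, q4, q5}.
Read 'y': {q1, q2, q4, q5} → {q1, q2, q4, q5}.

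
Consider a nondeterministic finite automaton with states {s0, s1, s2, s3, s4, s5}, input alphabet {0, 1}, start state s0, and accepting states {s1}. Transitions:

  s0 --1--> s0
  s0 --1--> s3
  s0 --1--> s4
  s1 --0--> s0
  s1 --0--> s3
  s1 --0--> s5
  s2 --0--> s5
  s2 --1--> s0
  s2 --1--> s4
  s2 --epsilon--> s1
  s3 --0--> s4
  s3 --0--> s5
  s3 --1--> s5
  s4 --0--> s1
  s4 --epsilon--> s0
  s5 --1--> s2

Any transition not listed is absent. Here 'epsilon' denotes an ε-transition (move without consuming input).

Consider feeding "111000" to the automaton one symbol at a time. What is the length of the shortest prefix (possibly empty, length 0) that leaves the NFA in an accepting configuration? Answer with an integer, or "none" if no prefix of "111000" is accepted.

Start in {s0}.
Read '1': {s0} → {s0, s3, s4}.
Read '1': {s0, s3, s4} → {s0, s3, s4, s5}.
Read '1': {s0, s3, s4, s5} → {s0, s1, s2, s3, s4, s5}.
None of the earlier sets intersect F, but {s0, s1, s2, s3, s4, s5} does.

3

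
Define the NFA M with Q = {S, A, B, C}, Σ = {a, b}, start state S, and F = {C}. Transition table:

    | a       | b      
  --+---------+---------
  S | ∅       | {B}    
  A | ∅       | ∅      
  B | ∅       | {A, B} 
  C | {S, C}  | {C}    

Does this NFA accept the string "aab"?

Start in {S}.
Read 'a': {S} → ∅.
The set is empty and remains empty for the remaining 2 symbols.
The final set ∅ contains no accepting state.

No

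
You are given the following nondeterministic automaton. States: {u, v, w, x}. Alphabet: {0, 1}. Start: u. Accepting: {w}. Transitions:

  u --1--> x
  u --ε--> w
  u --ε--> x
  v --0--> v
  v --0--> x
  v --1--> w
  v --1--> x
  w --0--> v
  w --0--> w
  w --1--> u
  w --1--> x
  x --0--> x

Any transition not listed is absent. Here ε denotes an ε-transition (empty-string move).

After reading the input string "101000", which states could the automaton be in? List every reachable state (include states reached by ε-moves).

{v, w, x}

Start: ε-closure({u}) = {u, w, x}.
Read '1': u→{x}, w→{u, x}, x→∅; union {u, x}; ε-closure = {u, w, x}.
Read '0': u→∅, w→{v, w}, x→{x}; now {v, w, x}.
Read '1': v→{w, x}, w→{u, x}, x→∅; now {u, w, x}.
Read '0': u→∅, w→{v, w}, x→{x}; now {v, w, x}.
Read '0': v→{v, x}, w→{v, w}, x→{x}; now {v, w, x}.
Read '0': v→{v, x}, w→{v, w}, x→{x}; now {v, w, x}.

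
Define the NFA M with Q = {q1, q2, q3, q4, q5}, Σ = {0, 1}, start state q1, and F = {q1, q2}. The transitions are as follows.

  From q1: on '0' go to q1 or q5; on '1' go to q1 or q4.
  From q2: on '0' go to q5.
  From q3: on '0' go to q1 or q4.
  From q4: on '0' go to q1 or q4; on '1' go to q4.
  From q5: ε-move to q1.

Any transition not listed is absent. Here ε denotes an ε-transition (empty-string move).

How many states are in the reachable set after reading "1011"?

2

Start in {q1}.
Read '1': {q1} → {q1, q4}.
Read '0': {q1, q4} → {q1, q4, q5}.
Read '1': {q1, q4, q5} → {q1, q4}.
Read '1': {q1, q4} → {q1, q4}.
That set has 2 states.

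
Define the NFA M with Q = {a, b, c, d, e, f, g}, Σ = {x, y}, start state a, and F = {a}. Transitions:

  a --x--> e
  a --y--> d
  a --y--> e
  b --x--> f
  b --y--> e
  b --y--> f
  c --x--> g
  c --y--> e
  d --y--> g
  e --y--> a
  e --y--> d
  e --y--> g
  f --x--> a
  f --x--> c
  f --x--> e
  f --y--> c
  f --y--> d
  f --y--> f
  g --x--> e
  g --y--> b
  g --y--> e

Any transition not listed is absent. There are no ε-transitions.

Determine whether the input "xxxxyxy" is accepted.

Start in {a}.
Read 'x': {a} → {e}.
Read 'x': {e} → ∅.
The set is empty and remains empty for the remaining 5 symbols.
The final set ∅ contains no accepting state.

No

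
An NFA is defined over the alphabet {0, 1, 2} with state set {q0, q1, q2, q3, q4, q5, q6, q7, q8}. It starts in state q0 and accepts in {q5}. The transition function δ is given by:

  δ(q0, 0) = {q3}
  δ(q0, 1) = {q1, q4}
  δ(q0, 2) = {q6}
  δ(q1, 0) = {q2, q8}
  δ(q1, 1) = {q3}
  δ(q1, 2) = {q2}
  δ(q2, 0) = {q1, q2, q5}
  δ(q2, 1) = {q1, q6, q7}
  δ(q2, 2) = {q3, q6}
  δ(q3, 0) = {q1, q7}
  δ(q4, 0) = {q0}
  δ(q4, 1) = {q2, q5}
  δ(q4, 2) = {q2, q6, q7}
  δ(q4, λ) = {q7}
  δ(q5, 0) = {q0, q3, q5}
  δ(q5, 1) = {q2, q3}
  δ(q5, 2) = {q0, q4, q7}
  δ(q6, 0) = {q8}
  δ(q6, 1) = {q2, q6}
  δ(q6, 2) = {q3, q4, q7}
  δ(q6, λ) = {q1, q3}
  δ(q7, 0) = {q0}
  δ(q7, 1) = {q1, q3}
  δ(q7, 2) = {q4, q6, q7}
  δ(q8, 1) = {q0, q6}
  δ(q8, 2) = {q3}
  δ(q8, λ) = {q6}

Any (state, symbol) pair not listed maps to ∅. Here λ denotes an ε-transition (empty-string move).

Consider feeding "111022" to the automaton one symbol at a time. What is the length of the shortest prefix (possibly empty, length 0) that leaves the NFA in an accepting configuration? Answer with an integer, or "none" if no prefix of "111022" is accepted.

2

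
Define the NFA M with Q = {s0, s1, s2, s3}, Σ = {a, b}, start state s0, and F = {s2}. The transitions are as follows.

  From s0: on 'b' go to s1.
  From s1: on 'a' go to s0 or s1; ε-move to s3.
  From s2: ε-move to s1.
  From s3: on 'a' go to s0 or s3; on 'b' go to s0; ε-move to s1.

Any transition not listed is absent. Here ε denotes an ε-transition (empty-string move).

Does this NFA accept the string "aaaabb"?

Start in {s0}.
Read 'a': s0→∅; now ∅.
The set is empty and remains empty for the remaining 5 symbols.
The final set ∅ contains no accepting state.

No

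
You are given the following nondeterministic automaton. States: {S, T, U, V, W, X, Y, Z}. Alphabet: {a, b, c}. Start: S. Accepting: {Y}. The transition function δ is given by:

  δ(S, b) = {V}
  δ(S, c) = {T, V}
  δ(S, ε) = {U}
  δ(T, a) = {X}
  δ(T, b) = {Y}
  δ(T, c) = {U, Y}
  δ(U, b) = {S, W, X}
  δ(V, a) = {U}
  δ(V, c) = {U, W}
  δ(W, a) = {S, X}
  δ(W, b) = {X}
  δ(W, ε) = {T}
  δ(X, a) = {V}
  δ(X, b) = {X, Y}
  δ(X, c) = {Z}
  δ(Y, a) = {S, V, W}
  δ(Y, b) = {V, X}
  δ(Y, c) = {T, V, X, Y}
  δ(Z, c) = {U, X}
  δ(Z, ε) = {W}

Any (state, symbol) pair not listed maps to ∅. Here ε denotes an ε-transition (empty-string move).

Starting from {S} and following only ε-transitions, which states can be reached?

{S, U}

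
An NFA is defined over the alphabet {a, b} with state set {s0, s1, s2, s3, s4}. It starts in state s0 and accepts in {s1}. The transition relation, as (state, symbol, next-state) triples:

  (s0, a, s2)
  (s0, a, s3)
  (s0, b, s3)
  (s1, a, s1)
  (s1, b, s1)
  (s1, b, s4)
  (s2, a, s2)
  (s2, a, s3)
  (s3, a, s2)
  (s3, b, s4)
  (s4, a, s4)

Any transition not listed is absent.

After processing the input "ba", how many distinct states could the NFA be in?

Start in {s0}.
Read 'b': {s0} → {s3}.
Read 'a': {s3} → {s2}.
That set has 1 state.

1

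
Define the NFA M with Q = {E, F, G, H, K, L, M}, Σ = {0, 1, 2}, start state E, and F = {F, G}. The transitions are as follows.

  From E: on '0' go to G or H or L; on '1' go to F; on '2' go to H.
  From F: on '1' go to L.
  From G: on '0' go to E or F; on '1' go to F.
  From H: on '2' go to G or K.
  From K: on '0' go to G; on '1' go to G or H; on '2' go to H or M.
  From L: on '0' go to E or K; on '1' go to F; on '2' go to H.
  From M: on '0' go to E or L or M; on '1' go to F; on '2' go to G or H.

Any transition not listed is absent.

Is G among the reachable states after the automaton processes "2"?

No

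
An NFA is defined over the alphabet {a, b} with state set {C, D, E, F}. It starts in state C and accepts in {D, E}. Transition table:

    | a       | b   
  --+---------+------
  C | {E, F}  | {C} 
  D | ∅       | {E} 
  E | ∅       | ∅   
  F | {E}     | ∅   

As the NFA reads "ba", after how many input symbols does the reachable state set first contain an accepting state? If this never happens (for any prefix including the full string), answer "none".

Start in {C}.
Read 'b': C→{C}; now {C}.
Read 'a': C→{E, F}; now {E, F}.
None of the earlier sets intersect F, but {E, F} does.

2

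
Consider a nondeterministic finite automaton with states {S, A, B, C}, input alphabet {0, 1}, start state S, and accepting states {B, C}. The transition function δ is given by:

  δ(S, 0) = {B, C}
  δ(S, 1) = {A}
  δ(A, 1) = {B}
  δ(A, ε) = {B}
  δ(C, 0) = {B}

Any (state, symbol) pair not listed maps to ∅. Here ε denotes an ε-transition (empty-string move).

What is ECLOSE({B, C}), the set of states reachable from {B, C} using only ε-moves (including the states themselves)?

Begin with {B, C}.
No ε-moves leave this set, so the closure equals the set itself.

{B, C}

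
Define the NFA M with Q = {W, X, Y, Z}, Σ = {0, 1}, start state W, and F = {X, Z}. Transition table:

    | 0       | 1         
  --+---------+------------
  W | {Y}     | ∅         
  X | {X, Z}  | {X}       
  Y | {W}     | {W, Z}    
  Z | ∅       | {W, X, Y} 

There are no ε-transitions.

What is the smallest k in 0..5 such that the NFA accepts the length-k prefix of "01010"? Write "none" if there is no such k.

2

Start in {W}.
Read '0': {W} → {Y}.
Read '1': {Y} → {W, Z}.
None of the earlier sets intersect F, but {W, Z} does.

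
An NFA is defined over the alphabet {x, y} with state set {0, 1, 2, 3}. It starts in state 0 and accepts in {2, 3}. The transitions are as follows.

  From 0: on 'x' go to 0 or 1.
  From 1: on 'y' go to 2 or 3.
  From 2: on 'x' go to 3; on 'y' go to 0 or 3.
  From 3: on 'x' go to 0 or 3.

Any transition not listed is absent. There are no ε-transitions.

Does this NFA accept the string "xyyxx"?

Start in {0}.
Read 'x': 0→{0, 1}; now {0, 1}.
Read 'y': 0→∅, 1→{2, 3}; now {2, 3}.
Read 'y': 2→{0, 3}, 3→∅; now {0, 3}.
Read 'x': 0→{0, 1}, 3→{0, 3}; now {0, 1, 3}.
Read 'x': 0→{0, 1}, 1→∅, 3→{0, 3}; now {0, 1, 3}.
The final set {0, 1, 3} contains the accepting state 3.

Yes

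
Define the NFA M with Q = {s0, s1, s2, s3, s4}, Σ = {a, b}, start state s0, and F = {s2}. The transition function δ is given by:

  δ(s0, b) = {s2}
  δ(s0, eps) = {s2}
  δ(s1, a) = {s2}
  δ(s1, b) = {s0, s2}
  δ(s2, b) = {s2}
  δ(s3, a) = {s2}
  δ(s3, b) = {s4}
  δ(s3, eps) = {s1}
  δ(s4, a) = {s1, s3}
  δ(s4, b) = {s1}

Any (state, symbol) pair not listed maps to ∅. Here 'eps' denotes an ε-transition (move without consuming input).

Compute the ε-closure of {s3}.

Begin with {s3}.
ε-move s3 → s1; add s1.

{s1, s3}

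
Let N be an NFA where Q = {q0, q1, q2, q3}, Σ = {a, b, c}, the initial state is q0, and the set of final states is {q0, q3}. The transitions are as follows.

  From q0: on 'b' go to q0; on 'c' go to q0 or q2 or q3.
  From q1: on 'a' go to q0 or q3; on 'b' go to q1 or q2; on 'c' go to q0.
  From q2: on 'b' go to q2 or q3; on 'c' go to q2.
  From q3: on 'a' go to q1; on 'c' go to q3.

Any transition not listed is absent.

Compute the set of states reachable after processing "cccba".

{q1}

Start in {q0}.
Read 'c': {q0} → {q0, q2, q3}.
Read 'c': {q0, q2, q3} → {q0, q2, q3}.
Read 'c': {q0, q2, q3} → {q0, q2, q3}.
Read 'b': {q0, q2, q3} → {q0, q2, q3}.
Read 'a': {q0, q2, q3} → {q1}.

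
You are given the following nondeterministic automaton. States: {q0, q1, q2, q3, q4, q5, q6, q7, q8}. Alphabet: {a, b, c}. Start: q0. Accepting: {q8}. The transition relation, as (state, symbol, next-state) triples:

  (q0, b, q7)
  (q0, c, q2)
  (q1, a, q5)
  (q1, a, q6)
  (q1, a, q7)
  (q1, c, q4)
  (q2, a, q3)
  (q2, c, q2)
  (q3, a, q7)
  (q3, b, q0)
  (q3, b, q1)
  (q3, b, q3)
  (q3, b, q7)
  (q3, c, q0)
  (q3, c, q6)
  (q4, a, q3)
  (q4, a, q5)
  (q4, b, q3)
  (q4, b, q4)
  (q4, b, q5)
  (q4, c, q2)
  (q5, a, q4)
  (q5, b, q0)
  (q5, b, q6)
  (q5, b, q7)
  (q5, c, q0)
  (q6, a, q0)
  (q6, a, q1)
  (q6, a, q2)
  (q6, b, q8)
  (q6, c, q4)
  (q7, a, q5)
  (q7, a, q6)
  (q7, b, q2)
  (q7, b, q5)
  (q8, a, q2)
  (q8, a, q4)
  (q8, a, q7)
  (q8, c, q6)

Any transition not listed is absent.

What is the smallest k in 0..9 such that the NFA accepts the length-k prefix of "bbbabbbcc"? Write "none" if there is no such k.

5

Start in {q0}.
Read 'b': q0→{q7}; now {q7}.
Read 'b': q7→{q2, q5}; now {q2, q5}.
Read 'b': q2→∅, q5→{q0, q6, q7}; now {q0, q6, q7}.
Read 'a': q0→∅, q6→{q0, q1, q2}, q7→{q5, q6}; now {q0, q1, q2, q5, q6}.
Read 'b': q0→{q7}, q1→∅, q2→∅, q5→{q0, q6, q7}, q6→{q8}; now {q0, q6, q7, q8}.
None of the earlier sets intersect F, but {q0, q6, q7, q8} does.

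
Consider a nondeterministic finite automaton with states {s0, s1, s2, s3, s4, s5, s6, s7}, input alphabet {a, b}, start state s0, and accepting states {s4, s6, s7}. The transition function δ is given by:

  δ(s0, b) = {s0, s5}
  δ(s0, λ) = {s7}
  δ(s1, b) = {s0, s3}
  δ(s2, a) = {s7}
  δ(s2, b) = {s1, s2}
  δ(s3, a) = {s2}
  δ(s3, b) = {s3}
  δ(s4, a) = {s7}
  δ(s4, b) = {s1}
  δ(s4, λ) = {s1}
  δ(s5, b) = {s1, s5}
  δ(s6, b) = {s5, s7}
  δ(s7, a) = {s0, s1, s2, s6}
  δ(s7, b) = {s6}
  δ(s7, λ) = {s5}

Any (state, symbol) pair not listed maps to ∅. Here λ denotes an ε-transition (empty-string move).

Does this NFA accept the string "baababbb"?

Yes

Start: ε-closure({s0}) = {s0, s5, s7}.
Read 'b': s0→{s0, s5}, s5→{s1, s5}, s7→{s6}; union {s0, s1, s5, s6}; ε-closure = {s0, s1, s5, s6, s7}.
Read 'a': s0→∅, s1→∅, s5→∅, s6→∅, s7→{s0, s1, s2, s6}; union {s0, s1, s2, s6}; ε-closure = {s0, s1, s2, s5, s6, s7}.
Read 'a': s0→∅, s1→∅, s2→{s7}, s5→∅, s6→∅, s7→{s0, s1, s2, s6}; union {s0, s1, s2, s6, s7}; ε-closure = {s0, s1, s2, s5, s6, s7}.
Read 'b': s0→{s0, s5}, s1→{s0, s3}, s2→{s1, s2}, s5→{s1, s5}, s6→{s5, s7}, s7→{s6}; now {s0, s1, s2, s3, s5, s6, s7}.
Read 'a': s0→∅, s1→∅, s2→{s7}, s3→{s2}, s5→∅, s6→∅, s7→{s0, s1, s2, s6}; union {s0, s1, s2, s6, s7}; ε-closure = {s0, s1, s2, s5, s6, s7}.
Read 'b': s0→{s0, s5}, s1→{s0, s3}, s2→{s1, s2}, s5→{s1, s5}, s6→{s5, s7}, s7→{s6}; now {s0, s1, s2, s3, s5, s6, s7}.
Read 'b': s0→{s0, s5}, s1→{s0, s3}, s2→{s1, s2}, s3→{s3}, s5→{s1, s5}, s6→{s5, s7}, s7→{s6}; now {s0, s1, s2, s3, s5, s6, s7}.
Read 'b': s0→{s0, s5}, s1→{s0, s3}, s2→{s1, s2}, s3→{s3}, s5→{s1, s5}, s6→{s5, s7}, s7→{s6}; now {s0, s1, s2, s3, s5, s6, s7}.
The final set {s0, s1, s2, s3, s5, s6, s7} contains the accepting states s6, s7.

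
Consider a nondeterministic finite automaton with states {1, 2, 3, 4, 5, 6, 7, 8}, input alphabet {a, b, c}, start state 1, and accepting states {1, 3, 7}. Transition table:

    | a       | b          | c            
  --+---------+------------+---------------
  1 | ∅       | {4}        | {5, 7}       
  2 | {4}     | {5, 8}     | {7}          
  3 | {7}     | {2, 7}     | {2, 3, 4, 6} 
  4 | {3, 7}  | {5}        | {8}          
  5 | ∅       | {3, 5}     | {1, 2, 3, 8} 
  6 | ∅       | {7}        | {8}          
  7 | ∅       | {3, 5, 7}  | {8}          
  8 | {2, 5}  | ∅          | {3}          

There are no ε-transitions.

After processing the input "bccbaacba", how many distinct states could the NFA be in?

3

Start in {1}.
Read 'b': 1→{4}; now {4}.
Read 'c': 4→{8}; now {8}.
Read 'c': 8→{3}; now {3}.
Read 'b': 3→{2, 7}; now {2, 7}.
Read 'a': 2→{4}, 7→∅; now {4}.
Read 'a': 4→{3, 7}; now {3, 7}.
Read 'c': 3→{2, 3, 4, 6}, 7→{8}; now {2, 3, 4, 6, 8}.
Read 'b': 2→{5, 8}, 3→{2, 7}, 4→{5}, 6→{7}, 8→∅; now {2, 5, 7, 8}.
Read 'a': 2→{4}, 5→∅, 7→∅, 8→{2, 5}; now {2, 4, 5}.
That set has 3 states.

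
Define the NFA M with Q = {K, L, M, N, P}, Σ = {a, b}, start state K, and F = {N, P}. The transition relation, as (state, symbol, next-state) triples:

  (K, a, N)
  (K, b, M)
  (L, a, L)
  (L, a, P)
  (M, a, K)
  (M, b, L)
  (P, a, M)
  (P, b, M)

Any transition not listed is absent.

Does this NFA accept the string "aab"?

No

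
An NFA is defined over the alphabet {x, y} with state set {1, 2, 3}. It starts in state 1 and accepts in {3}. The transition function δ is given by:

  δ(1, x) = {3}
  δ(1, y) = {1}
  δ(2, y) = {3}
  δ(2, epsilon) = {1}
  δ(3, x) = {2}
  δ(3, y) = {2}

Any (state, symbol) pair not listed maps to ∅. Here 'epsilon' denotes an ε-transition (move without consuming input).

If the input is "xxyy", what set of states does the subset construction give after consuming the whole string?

{1, 2}

Start in {1}.
Read 'x': 1→{3}; now {3}.
Read 'x': 3→{2}; union {2}; ε-closure = {1, 2}.
Read 'y': 1→{1}, 2→{3}; now {1, 3}.
Read 'y': 1→{1}, 3→{2}; now {1, 2}.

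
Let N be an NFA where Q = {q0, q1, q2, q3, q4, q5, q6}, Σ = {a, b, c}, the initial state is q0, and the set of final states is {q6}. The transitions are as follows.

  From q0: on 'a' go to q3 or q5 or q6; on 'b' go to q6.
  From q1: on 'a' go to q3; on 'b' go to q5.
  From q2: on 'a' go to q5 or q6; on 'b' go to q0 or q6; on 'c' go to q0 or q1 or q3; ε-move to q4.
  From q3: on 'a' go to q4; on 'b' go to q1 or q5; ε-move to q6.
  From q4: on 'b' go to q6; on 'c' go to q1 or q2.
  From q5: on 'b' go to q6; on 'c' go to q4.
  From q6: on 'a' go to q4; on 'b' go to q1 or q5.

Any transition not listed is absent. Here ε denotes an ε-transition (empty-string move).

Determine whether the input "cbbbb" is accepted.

No

Start in {q0}.
Read 'c': q0→∅; now ∅.
The set is empty and remains empty for the remaining 4 symbols.
The final set ∅ contains no accepting state.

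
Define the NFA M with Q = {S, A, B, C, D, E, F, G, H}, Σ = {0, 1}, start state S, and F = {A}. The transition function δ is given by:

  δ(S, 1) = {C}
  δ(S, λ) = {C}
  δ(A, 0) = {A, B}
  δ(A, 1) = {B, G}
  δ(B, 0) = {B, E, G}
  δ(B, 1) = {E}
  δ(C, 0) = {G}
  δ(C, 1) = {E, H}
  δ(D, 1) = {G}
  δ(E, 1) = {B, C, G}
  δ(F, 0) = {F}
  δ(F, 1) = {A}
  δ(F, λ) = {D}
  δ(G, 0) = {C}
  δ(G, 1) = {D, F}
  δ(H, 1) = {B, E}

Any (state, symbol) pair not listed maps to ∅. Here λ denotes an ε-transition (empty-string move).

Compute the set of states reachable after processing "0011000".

{B, C, E, G}

Start: ε-closure({S}) = {S, C}.
Read '0': S→∅, C→{G}; now {G}.
Read '0': G→{C}; now {C}.
Read '1': C→{E, H}; now {E, H}.
Read '1': E→{B, C, G}, H→{B, E}; now {B, C, E, G}.
Read '0': B→{B, E, G}, C→{G}, E→∅, G→{C}; now {B, C, E, G}.
Read '0': B→{B, E, G}, C→{G}, E→∅, G→{C}; now {B, C, E, G}.
Read '0': B→{B, E, G}, C→{G}, E→∅, G→{C}; now {B, C, E, G}.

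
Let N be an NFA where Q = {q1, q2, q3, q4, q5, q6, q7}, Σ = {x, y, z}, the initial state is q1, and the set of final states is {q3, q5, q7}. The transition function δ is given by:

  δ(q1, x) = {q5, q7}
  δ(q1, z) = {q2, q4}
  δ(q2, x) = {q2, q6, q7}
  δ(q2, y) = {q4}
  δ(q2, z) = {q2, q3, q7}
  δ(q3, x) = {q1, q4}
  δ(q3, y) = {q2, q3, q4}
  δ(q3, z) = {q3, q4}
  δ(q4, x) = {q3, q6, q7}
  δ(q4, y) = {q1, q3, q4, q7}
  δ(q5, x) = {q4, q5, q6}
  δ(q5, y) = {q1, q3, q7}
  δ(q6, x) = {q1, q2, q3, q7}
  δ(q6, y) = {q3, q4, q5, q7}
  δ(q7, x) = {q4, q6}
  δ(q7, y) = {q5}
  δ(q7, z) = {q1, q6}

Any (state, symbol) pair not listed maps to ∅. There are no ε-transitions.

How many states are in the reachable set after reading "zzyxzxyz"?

6

Start in {q1}.
Read 'z': q1→{q2, q4}; now {q2, q4}.
Read 'z': q2→{q2, q3, q7}, q4→∅; now {q2, q3, q7}.
Read 'y': q2→{q4}, q3→{q2, q3, q4}, q7→{q5}; now {q2, q3, q4, q5}.
Read 'x': q2→{q2, q6, q7}, q3→{q1, q4}, q4→{q3, q6, q7}, q5→{q4, q5, q6}; now {q1, q2, q3, q4, q5, q6, q7}.
Read 'z': q1→{q2, q4}, q2→{q2, q3, q7}, q3→{q3, q4}, q4→∅, q5→∅, q6→∅, q7→{q1, q6}; now {q1, q2, q3, q4, q6, q7}.
Read 'x': q1→{q5, q7}, q2→{q2, q6, q7}, q3→{q1, q4}, q4→{q3, q6, q7}, q6→{q1, q2, q3, q7}, q7→{q4, q6}; now {q1, q2, q3, q4, q5, q6, q7}.
Read 'y': q1→∅, q2→{q4}, q3→{q2, q3, q4}, q4→{q1, q3, q4, q7}, q5→{q1, q3, q7}, q6→{q3, q4, q5, q7}, q7→{q5}; now {q1, q2, q3, q4, q5, q7}.
Read 'z': q1→{q2, q4}, q2→{q2, q3, q7}, q3→{q3, q4}, q4→∅, q5→∅, q7→{q1, q6}; now {q1, q2, q3, q4, q6, q7}.
That set has 6 states.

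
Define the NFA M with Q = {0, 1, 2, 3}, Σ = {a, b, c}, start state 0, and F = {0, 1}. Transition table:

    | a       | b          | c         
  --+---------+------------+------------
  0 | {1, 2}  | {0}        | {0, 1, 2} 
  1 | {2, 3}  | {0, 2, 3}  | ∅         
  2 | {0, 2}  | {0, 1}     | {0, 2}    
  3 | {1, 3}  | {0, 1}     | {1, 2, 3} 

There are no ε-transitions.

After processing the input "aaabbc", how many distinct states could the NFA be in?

4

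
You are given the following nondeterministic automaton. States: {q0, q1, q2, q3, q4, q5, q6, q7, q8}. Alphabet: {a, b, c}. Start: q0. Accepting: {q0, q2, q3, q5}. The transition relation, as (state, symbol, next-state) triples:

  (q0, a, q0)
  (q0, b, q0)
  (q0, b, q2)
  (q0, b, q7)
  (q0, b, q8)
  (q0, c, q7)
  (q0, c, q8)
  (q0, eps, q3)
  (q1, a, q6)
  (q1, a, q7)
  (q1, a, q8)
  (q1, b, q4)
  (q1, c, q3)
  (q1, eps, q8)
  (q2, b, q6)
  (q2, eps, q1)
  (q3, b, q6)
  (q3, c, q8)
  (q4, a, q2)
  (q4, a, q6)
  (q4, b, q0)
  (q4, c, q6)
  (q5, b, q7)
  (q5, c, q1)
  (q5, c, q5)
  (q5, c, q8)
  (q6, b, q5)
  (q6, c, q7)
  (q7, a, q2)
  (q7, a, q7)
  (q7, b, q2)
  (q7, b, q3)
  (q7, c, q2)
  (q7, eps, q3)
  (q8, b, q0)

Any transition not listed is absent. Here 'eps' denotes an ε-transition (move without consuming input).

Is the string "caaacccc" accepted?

No

Start: ε-closure({q0}) = {q0, q3}.
Read 'c': q0→{q7, q8}, q3→{q8}; union {q7, q8}; ε-closure = {q3, q7, q8}.
Read 'a': q3→∅, q7→{q2, q7}, q8→∅; union {q2, q7}; ε-closure = {q1, q2, q3, q7, q8}.
Read 'a': q1→{q6, q7, q8}, q2→∅, q3→∅, q7→{q2, q7}, q8→∅; union {q2, q6, q7, q8}; ε-closure = {q1, q2, q3, q6, q7, q8}.
Read 'a': q1→{q6, q7, q8}, q2→∅, q3→∅, q6→∅, q7→{q2, q7}, q8→∅; union {q2, q6, q7, q8}; ε-closure = {q1, q2, q3, q6, q7, q8}.
Read 'c': q1→{q3}, q2→∅, q3→{q8}, q6→{q7}, q7→{q2}, q8→∅; union {q2, q3, q7, q8}; ε-closure = {q1, q2, q3, q7, q8}.
Read 'c': q1→{q3}, q2→∅, q3→{q8}, q7→{q2}, q8→∅; union {q2, q3, q8}; ε-closure = {q1, q2, q3, q8}.
Read 'c': q1→{q3}, q2→∅, q3→{q8}, q8→∅; now {q3, q8}.
Read 'c': q3→{q8}, q8→∅; now {q8}.
The final set {q8} contains no accepting state.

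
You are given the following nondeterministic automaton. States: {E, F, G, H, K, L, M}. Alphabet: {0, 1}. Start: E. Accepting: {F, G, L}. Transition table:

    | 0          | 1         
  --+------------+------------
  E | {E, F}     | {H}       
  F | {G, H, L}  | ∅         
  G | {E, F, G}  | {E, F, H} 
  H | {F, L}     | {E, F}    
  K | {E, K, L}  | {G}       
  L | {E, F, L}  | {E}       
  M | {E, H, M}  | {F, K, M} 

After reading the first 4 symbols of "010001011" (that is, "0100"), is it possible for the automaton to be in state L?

Start in {E}.
Read '0': {E} → {E, F}.
Read '1': {E, F} → {H}.
Read '0': {H} → {F, L}.
Read '0': {F, L} → {E, F, G, H, L}.
State L is in {E, F, G, H, L}.

Yes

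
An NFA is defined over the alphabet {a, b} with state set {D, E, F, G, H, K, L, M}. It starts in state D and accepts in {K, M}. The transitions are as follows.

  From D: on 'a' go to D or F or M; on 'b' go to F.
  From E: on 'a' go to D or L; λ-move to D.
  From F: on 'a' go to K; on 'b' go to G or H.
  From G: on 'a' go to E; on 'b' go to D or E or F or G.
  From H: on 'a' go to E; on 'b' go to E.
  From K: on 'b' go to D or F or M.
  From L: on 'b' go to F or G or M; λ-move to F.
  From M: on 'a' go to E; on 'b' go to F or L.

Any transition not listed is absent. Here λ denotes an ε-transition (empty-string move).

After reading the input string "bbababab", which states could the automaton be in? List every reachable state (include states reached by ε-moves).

Start in {D}.
Read 'b': {D} → {F}.
Read 'b': {F} → {G, H}.
Read 'a': {G, H} → {D, E}.
Read 'b': {D, E} → {F}.
Read 'a': {F} → {K}.
Read 'b': {K} → {D, F, M}.
Read 'a': {D, F, M} → {D, E, F, K, M}.
Read 'b': {D, E, F, K, M} → {D, F, G, H, L, M}.

{D, F, G, H, L, M}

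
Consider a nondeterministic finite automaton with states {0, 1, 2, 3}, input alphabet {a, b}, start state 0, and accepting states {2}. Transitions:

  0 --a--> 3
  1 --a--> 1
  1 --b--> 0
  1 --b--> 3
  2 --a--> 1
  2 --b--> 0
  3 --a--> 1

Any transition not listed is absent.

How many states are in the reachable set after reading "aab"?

2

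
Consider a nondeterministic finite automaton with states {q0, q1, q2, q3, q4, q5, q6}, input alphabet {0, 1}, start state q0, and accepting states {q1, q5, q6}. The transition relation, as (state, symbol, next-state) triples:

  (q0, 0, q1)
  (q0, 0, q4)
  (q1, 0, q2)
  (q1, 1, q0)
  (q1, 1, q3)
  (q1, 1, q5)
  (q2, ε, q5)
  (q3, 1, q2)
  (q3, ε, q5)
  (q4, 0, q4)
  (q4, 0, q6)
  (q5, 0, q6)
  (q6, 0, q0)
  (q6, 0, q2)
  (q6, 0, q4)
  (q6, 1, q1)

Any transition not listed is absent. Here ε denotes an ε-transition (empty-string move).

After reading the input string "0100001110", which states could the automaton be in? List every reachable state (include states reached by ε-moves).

{q6}

Start in {q0}.
Read '0': q0→{q1, q4}; now {q1, q4}.
Read '1': q1→{q0, q3, q5}, q4→∅; now {q0, q3, q5}.
Read '0': q0→{q1, q4}, q3→∅, q5→{q6}; now {q1, q4, q6}.
Read '0': q1→{q2}, q4→{q4, q6}, q6→{q0, q2, q4}; union {q0, q2, q4, q6}; ε-closure = {q0, q2, q4, q5, q6}.
Read '0': q0→{q1, q4}, q2→∅, q4→{q4, q6}, q5→{q6}, q6→{q0, q2, q4}; union {q0, q1, q2, q4, q6}; ε-closure = {q0, q1, q2, q4, q5, q6}.
Read '0': q0→{q1, q4}, q1→{q2}, q2→∅, q4→{q4, q6}, q5→{q6}, q6→{q0, q2, q4}; union {q0, q1, q2, q4, q6}; ε-closure = {q0, q1, q2, q4, q5, q6}.
Read '1': q0→∅, q1→{q0, q3, q5}, q2→∅, q4→∅, q5→∅, q6→{q1}; now {q0, q1, q3, q5}.
Read '1': q0→∅, q1→{q0, q3, q5}, q3→{q2}, q5→∅; now {q0, q2, q3, q5}.
Read '1': q0→∅, q2→∅, q3→{q2}, q5→∅; union {q2}; ε-closure = {q2, q5}.
Read '0': q2→∅, q5→{q6}; now {q6}.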